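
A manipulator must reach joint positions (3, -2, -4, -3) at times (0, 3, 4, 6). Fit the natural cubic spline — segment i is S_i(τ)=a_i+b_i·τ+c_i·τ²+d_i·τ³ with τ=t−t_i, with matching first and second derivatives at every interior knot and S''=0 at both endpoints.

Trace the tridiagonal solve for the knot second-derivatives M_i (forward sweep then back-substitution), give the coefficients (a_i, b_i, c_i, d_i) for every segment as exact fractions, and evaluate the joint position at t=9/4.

Δ: Δ0=-5/3, Δ1=-2, Δ2=1/2
row 1: diag=8, rhs=-2; c'=1/8, d'=-1/4
row 2: denom=6−1·1/8=47/8; d'=(15−1·-1/4)/(47/8)=122/47
back: M2=122/47
back: M1=-1/4−1/8·122/47=-27/47
M: M0=0, M1=-27/47, M2=122/47, M3=0
seg 0: a=3, c=M0/2=0, d=(M1−M0)/(6·3)=-3/94, b=Δ0−h0·(2M0+M1)/6=-389/282
seg 1: a=-2, c=M1/2=-27/94, d=(M2−M1)/(6·1)=149/282, b=Δ1−h1·(2M1+M2)/6=-316/141
seg 2: a=-4, c=M2/2=61/47, d=(M3−M2)/(6·2)=-61/282, b=Δ2−h2·(2M2+M3)/6=-347/282
t_q=9/4 → seg 0, τ=9/4; S=3+-389/282·τ+0·τ²+-3/94·τ³=-2811/6016

  seg 0: a=3 b=-389/282 c=0 d=-3/94
  seg 1: a=-2 b=-316/141 c=-27/94 d=149/282
  seg 2: a=-4 b=-347/282 c=61/47 d=-61/282
S(9/4) = -2811/6016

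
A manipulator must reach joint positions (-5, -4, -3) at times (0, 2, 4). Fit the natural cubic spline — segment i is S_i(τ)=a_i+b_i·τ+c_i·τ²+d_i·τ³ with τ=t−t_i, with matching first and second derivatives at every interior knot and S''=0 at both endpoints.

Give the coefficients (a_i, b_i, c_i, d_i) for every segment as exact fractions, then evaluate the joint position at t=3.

Δ: Δ0=1/2, Δ1=1/2
row 1: diag=8, rhs=0; c'=1/4, d'=0
back: M1=0
M: M0=0, M1=0, M2=0
seg 0: a=-5, c=M0/2=0, d=(M1−M0)/(6·2)=0, b=Δ0−h0·(2M0+M1)/6=1/2
seg 1: a=-4, c=M1/2=0, d=(M2−M1)/(6·2)=0, b=Δ1−h1·(2M1+M2)/6=1/2
t_q=3 → seg 1, τ=1; S=-4+1/2·τ+0·τ²+0·τ³=-7/2

  seg 0: a=-5 b=1/2 c=0 d=0
  seg 1: a=-4 b=1/2 c=0 d=0
S(3) = -7/2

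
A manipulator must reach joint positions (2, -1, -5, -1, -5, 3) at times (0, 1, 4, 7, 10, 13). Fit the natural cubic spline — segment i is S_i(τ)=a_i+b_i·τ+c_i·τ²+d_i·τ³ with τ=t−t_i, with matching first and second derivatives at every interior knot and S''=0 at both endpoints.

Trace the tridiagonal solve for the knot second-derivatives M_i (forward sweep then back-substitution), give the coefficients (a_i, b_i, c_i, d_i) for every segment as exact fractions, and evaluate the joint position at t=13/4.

Δ: Δ0=-3, Δ1=-4/3, Δ2=4/3, Δ3=-4/3, Δ4=8/3
row 1: diag=8, rhs=10; c'=3/8, d'=5/4
row 2: denom=12−3·3/8=87/8; d'=(16−3·5/4)/(87/8)=98/87
row 3: denom=12−3·8/29=324/29; d'=(-16−3·98/87)/(324/29)=-281/162
row 4: denom=12−3·29/108=403/36; d'=(24−3·-281/162)/(403/36)=3154/1209
back: M4=3154/1209
back: M3=-281/162−29/108·3154/1209=-2944/1209
back: M2=98/87−8/29·-2944/1209=2174/1209
back: M1=5/4−3/8·2174/1209=232/403
M: M0=0, M1=232/403, M2=2174/1209, M3=-2944/1209, M4=3154/1209, M5=0
seg 0: a=2, c=M0/2=0, d=(M1−M0)/(6·1)=116/1209, b=Δ0−h0·(2M0+M1)/6=-3743/1209
seg 1: a=-1, c=M1/2=116/403, d=(M2−M1)/(6·3)=739/10881, b=Δ1−h1·(2M1+M2)/6=-3395/1209
seg 2: a=-5, c=M2/2=1087/1209, d=(M3−M2)/(6·3)=-853/3627, b=Δ2−h2·(2M2+M3)/6=70/93
seg 3: a=-1, c=M3/2=-1472/1209, d=(M4−M3)/(6·3)=3049/10881, b=Δ3−h3·(2M3+M4)/6=-245/1209
seg 4: a=-5, c=M4/2=1577/1209, d=(M5−M4)/(6·3)=-1577/10881, b=Δ4−h4·(2M4+M5)/6=70/1209
t_q=13/4 → seg 1, τ=9/4; S=-1+-3395/1209·τ+116/403·τ²+739/10881·τ³=-131215/25792

  seg 0: a=2 b=-3743/1209 c=0 d=116/1209
  seg 1: a=-1 b=-3395/1209 c=116/403 d=739/10881
  seg 2: a=-5 b=70/93 c=1087/1209 d=-853/3627
  seg 3: a=-1 b=-245/1209 c=-1472/1209 d=3049/10881
  seg 4: a=-5 b=70/1209 c=1577/1209 d=-1577/10881
S(13/4) = -131215/25792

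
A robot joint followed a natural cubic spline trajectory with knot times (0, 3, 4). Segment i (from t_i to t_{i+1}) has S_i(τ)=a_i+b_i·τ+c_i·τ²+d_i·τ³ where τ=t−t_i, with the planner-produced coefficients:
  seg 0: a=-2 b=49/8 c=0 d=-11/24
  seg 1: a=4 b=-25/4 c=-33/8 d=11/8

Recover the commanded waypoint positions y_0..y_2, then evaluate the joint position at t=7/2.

y_0 = S_0(0) = a_0 = -2
y_1 = S_1(0) = a_1 = 4
y_2 = S_1(1) = -5
t_q=7/2 is in segment 1 (τ=1/2); S_1(τ)=1/64

y_0=-2 y_1=4 y_2=-5
S(7/2) = 1/64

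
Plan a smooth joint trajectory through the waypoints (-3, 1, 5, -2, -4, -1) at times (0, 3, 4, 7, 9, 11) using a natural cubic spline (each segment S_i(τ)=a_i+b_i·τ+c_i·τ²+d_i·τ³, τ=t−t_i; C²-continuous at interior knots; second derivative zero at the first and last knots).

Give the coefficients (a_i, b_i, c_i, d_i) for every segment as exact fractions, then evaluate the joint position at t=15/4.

Δ: Δ0=4/3, Δ1=4, Δ2=-7/3, Δ3=-1, Δ4=3/2
row 1: diag=8, rhs=16; c'=1/8, d'=2
row 2: denom=8−1·1/8=63/8; d'=(-38−1·2)/(63/8)=-320/63
row 3: denom=10−3·8/21=62/7; d'=(8−3·-320/63)/(62/7)=244/93
row 4: denom=8−2·7/31=234/31; d'=(15−2·244/93)/(234/31)=907/702
back: M4=907/702
back: M3=244/93−7/31·907/702=1637/702
back: M2=-320/63−8/21·1637/702=-6284/1053
back: M1=2−1/8·-6284/1053=5783/2106
M: M0=0, M1=5783/2106, M2=-6284/1053, M3=1637/702, M4=907/702, M5=0
seg 0: a=-3, c=M0/2=0, d=(M1−M0)/(6·3)=5783/37908, b=Δ0−h0·(2M0+M1)/6=-167/4212
seg 1: a=1, c=M1/2=5783/4212, d=(M2−M1)/(6·1)=-2039/1404, b=Δ1−h1·(2M1+M2)/6=8591/2106
seg 2: a=5, c=M2/2=-3142/1053, d=(M3−M2)/(6·3)=17479/37908, b=Δ2−h2·(2M2+M3)/6=10397/4212
seg 3: a=-2, c=M3/2=1637/1404, d=(M4−M3)/(6·2)=-365/4212, b=Δ3−h3·(2M3+M4)/6=-6287/2106
seg 4: a=-4, c=M4/2=907/1404, d=(M5−M4)/(6·2)=-907/8424, b=Δ4−h4·(2M4+M5)/6=1345/2106
t_q=15/4 → seg 1, τ=3/4; S=1+8591/2106·τ+5783/4212·τ²+-2039/1404·τ³=379111/89856

  seg 0: a=-3 b=-167/4212 c=0 d=5783/37908
  seg 1: a=1 b=8591/2106 c=5783/4212 d=-2039/1404
  seg 2: a=5 b=10397/4212 c=-3142/1053 d=17479/37908
  seg 3: a=-2 b=-6287/2106 c=1637/1404 d=-365/4212
  seg 4: a=-4 b=1345/2106 c=907/1404 d=-907/8424
S(15/4) = 379111/89856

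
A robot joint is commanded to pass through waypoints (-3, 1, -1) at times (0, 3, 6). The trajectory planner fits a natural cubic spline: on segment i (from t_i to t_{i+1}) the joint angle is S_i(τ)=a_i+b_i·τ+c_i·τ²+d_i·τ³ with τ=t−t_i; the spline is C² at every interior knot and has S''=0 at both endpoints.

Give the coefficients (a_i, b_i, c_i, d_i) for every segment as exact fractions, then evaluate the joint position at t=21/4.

Δ: Δ0=4/3, Δ1=-2/3
row 1: diag=12, rhs=-12; c'=1/4, d'=-1
back: M1=-1
M: M0=0, M1=-1, M2=0
seg 0: a=-3, c=M0/2=0, d=(M1−M0)/(6·3)=-1/18, b=Δ0−h0·(2M0+M1)/6=11/6
seg 1: a=1, c=M1/2=-1/2, d=(M2−M1)/(6·3)=1/18, b=Δ1−h1·(2M1+M2)/6=1/3
t_q=21/4 → seg 1, τ=9/4; S=1+1/3·τ+-1/2·τ²+1/18·τ³=-19/128

  seg 0: a=-3 b=11/6 c=0 d=-1/18
  seg 1: a=1 b=1/3 c=-1/2 d=1/18
S(21/4) = -19/128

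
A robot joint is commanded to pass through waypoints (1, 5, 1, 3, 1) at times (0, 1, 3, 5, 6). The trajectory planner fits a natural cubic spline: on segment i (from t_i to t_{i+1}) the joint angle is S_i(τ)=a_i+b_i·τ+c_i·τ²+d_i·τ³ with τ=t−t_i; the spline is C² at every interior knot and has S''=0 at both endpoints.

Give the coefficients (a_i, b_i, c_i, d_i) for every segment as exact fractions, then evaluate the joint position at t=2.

  seg 0: a=1 b=53/10 c=0 d=-13/10
  seg 1: a=5 b=7/5 c=-39/10 d=11/10
  seg 2: a=1 b=-1 c=27/10 d=-17/20
  seg 3: a=3 b=-2/5 c=-12/5 d=4/5
S(2) = 18/5

Δ: Δ0=4, Δ1=-2, Δ2=1, Δ3=-2
row 1: diag=6, rhs=-36; c'=1/3, d'=-6
row 2: denom=8−2·1/3=22/3; d'=(18−2·-6)/(22/3)=45/11
row 3: denom=6−2·3/11=60/11; d'=(-18−2·45/11)/(60/11)=-24/5
back: M3=-24/5
back: M2=45/11−3/11·-24/5=27/5
back: M1=-6−1/3·27/5=-39/5
M: M0=0, M1=-39/5, M2=27/5, M3=-24/5, M4=0
seg 0: a=1, c=M0/2=0, d=(M1−M0)/(6·1)=-13/10, b=Δ0−h0·(2M0+M1)/6=53/10
seg 1: a=5, c=M1/2=-39/10, d=(M2−M1)/(6·2)=11/10, b=Δ1−h1·(2M1+M2)/6=7/5
seg 2: a=1, c=M2/2=27/10, d=(M3−M2)/(6·2)=-17/20, b=Δ2−h2·(2M2+M3)/6=-1
seg 3: a=3, c=M3/2=-12/5, d=(M4−M3)/(6·1)=4/5, b=Δ3−h3·(2M3+M4)/6=-2/5
t_q=2 → seg 1, τ=1; S=5+7/5·τ+-39/10·τ²+11/10·τ³=18/5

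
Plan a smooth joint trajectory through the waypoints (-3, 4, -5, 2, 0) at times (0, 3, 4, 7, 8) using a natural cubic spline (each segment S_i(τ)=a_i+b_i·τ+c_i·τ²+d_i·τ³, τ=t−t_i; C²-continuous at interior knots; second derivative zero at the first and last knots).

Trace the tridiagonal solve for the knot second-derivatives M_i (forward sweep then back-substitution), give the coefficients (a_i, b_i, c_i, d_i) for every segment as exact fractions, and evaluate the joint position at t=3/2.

Δ: Δ0=7/3, Δ1=-9, Δ2=7/3, Δ3=-2
row 1: diag=8, rhs=-68; c'=1/8, d'=-17/2
row 2: denom=8−1·1/8=63/8; d'=(68−1·-17/2)/(63/8)=68/7
row 3: denom=8−3·8/21=48/7; d'=(-26−3·68/7)/(48/7)=-193/24
back: M3=-193/24
back: M2=68/7−8/21·-193/24=115/9
back: M1=-17/2−1/8·115/9=-727/72
M: M0=0, M1=-727/72, M2=115/9, M3=-193/24, M4=0
seg 0: a=-3, c=M0/2=0, d=(M1−M0)/(6·3)=-727/1296, b=Δ0−h0·(2M0+M1)/6=1063/144
seg 1: a=4, c=M1/2=-727/144, d=(M2−M1)/(6·1)=61/16, b=Δ1−h1·(2M1+M2)/6=-559/72
seg 2: a=-5, c=M2/2=115/18, d=(M3−M2)/(6·3)=-1499/1296, b=Δ2−h2·(2M2+M3)/6=-925/144
seg 3: a=2, c=M3/2=-193/48, d=(M4−M3)/(6·1)=193/144, b=Δ3−h3·(2M3+M4)/6=49/72
t_q=3/2 → seg 0, τ=3/2; S=-3+1063/144·τ+0·τ²+-727/1296·τ³=791/128

  seg 0: a=-3 b=1063/144 c=0 d=-727/1296
  seg 1: a=4 b=-559/72 c=-727/144 d=61/16
  seg 2: a=-5 b=-925/144 c=115/18 d=-1499/1296
  seg 3: a=2 b=49/72 c=-193/48 d=193/144
S(3/2) = 791/128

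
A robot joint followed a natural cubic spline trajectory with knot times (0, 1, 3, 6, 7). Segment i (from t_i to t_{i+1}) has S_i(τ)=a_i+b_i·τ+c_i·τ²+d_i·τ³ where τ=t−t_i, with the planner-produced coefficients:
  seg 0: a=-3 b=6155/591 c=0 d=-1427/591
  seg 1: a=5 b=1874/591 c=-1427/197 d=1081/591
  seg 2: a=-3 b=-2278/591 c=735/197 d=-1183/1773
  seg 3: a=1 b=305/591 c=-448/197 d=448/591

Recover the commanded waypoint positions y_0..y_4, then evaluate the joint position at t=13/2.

y_0=-3 y_1=5 y_2=-3 y_3=1 y_4=0
S(13/2) = 309/394

y_0 = S_0(0) = a_0 = -3
y_1 = S_1(0) = a_1 = 5
y_2 = S_2(0) = a_2 = -3
y_3 = S_3(0) = a_3 = 1
y_4 = S_3(1) = 0
t_q=13/2 is in segment 3 (τ=1/2); S_3(τ)=309/394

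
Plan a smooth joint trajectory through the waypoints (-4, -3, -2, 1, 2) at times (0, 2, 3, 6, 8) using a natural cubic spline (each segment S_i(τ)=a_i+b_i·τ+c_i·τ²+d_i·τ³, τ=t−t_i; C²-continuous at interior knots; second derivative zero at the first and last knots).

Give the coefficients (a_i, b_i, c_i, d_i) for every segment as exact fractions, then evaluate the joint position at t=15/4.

Δ: Δ0=1/2, Δ1=1, Δ2=1, Δ3=1/2
row 1: diag=6, rhs=3; c'=1/6, d'=1/2
row 2: denom=8−1·1/6=47/6; d'=(0−1·1/2)/(47/6)=-3/47
row 3: denom=10−3·18/47=416/47; d'=(-3−3·-3/47)/(416/47)=-33/104
back: M3=-33/104
back: M2=-3/47−18/47·-33/104=3/52
back: M1=1/2−1/6·3/52=51/104
M: M0=0, M1=51/104, M2=3/52, M3=-33/104, M4=0
seg 0: a=-4, c=M0/2=0, d=(M1−M0)/(6·2)=17/416, b=Δ0−h0·(2M0+M1)/6=35/104
seg 1: a=-3, c=M1/2=51/208, d=(M2−M1)/(6·1)=-15/208, b=Δ1−h1·(2M1+M2)/6=43/52
seg 2: a=-2, c=M2/2=3/104, d=(M3−M2)/(6·3)=-1/48, b=Δ2−h2·(2M2+M3)/6=229/208
seg 3: a=1, c=M3/2=-33/208, d=(M4−M3)/(6·2)=11/416, b=Δ3−h3·(2M3+M4)/6=37/52
t_q=15/4 → seg 2, τ=3/4; S=-2+229/208·τ+3/104·τ²+-1/48·τ³=-15533/13312

  seg 0: a=-4 b=35/104 c=0 d=17/416
  seg 1: a=-3 b=43/52 c=51/208 d=-15/208
  seg 2: a=-2 b=229/208 c=3/104 d=-1/48
  seg 3: a=1 b=37/52 c=-33/208 d=11/416
S(15/4) = -15533/13312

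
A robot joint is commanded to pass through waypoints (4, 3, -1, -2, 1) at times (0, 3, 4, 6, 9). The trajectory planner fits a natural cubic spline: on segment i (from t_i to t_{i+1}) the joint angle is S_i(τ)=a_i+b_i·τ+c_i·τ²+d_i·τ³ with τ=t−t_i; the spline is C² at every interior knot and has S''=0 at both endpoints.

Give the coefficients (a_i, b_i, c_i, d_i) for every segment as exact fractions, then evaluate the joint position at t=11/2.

Δ: Δ0=-1/3, Δ1=-4, Δ2=-1/2, Δ3=1
row 1: diag=8, rhs=-22; c'=1/8, d'=-11/4
row 2: denom=6−1·1/8=47/8; d'=(21−1·-11/4)/(47/8)=190/47
row 3: denom=10−2·16/47=438/47; d'=(9−2·190/47)/(438/47)=43/438
back: M3=43/438
back: M2=190/47−16/47·43/438=878/219
back: M1=-11/4−1/8·878/219=-712/219
M: M0=0, M1=-712/219, M2=878/219, M3=43/438, M4=0
seg 0: a=4, c=M0/2=0, d=(M1−M0)/(6·3)=-356/1971, b=Δ0−h0·(2M0+M1)/6=283/219
seg 1: a=3, c=M1/2=-356/219, d=(M2−M1)/(6·1)=265/219, b=Δ1−h1·(2M1+M2)/6=-785/219
seg 2: a=-1, c=M2/2=439/219, d=(M3−M2)/(6·2)=-571/1752, b=Δ2−h2·(2M2+M3)/6=-234/73
seg 3: a=-2, c=M3/2=43/876, d=(M4−M3)/(6·3)=-43/7884, b=Δ3−h3·(2M3+M4)/6=395/438
t_q=11/2 → seg 2, τ=3/2; S=-1+-234/73·τ+439/219·τ²+-571/1752·τ³=-11203/4672

  seg 0: a=4 b=283/219 c=0 d=-356/1971
  seg 1: a=3 b=-785/219 c=-356/219 d=265/219
  seg 2: a=-1 b=-234/73 c=439/219 d=-571/1752
  seg 3: a=-2 b=395/438 c=43/876 d=-43/7884
S(11/2) = -11203/4672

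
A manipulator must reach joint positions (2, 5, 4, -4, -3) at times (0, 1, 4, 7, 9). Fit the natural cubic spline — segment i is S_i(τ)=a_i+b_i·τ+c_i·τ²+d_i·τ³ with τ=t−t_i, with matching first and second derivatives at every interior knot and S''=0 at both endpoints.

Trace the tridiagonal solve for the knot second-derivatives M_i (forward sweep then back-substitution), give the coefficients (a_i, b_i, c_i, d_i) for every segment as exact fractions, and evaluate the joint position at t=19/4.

  seg 0: a=2 b=1777/532 c=0 d=-181/532
  seg 1: a=5 b=617/266 c=-543/532 d=653/14364
  seg 2: a=4 b=-1371/532 c=-244/399 d=2785/14364
  seg 3: a=-4 b=-269/266 c=603/532 d=-201/1064
S(19/4) = 61457/34048

Δ: Δ0=3, Δ1=-1/3, Δ2=-8/3, Δ3=1/2
row 1: diag=8, rhs=-20; c'=3/8, d'=-5/2
row 2: denom=12−3·3/8=87/8; d'=(-14−3·-5/2)/(87/8)=-52/87
row 3: denom=10−3·8/29=266/29; d'=(19−3·-52/87)/(266/29)=603/266
back: M3=603/266
back: M2=-52/87−8/29·603/266=-488/399
back: M1=-5/2−3/8·-488/399=-543/266
M: M0=0, M1=-543/266, M2=-488/399, M3=603/266, M4=0
seg 0: a=2, c=M0/2=0, d=(M1−M0)/(6·1)=-181/532, b=Δ0−h0·(2M0+M1)/6=1777/532
seg 1: a=5, c=M1/2=-543/532, d=(M2−M1)/(6·3)=653/14364, b=Δ1−h1·(2M1+M2)/6=617/266
seg 2: a=4, c=M2/2=-244/399, d=(M3−M2)/(6·3)=2785/14364, b=Δ2−h2·(2M2+M3)/6=-1371/532
seg 3: a=-4, c=M3/2=603/532, d=(M4−M3)/(6·2)=-201/1064, b=Δ3−h3·(2M3+M4)/6=-269/266
t_q=19/4 → seg 2, τ=3/4; S=4+-1371/532·τ+-244/399·τ²+2785/14364·τ³=61457/34048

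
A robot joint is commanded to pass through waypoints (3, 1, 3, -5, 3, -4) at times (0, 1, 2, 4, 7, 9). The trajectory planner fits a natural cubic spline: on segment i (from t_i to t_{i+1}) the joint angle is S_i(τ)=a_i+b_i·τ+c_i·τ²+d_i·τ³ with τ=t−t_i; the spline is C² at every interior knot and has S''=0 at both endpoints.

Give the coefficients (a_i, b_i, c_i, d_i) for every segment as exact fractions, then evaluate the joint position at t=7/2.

Δ: Δ0=-2, Δ1=2, Δ2=-4, Δ3=8/3, Δ4=-7/2
row 1: diag=4, rhs=24; c'=1/4, d'=6
row 2: denom=6−1·1/4=23/4; d'=(-36−1·6)/(23/4)=-168/23
row 3: denom=10−2·8/23=214/23; d'=(40−2·-168/23)/(214/23)=628/107
row 4: denom=10−3·69/214=1933/214; d'=(-37−3·628/107)/(1933/214)=-11686/1933
back: M4=-11686/1933
back: M3=628/107−69/214·-11686/1933=15113/1933
back: M2=-168/23−8/23·15113/1933=-19376/1933
back: M1=6−1/4·-19376/1933=16442/1933
M: M0=0, M1=16442/1933, M2=-19376/1933, M3=15113/1933, M4=-11686/1933, M5=0
seg 0: a=3, c=M0/2=0, d=(M1−M0)/(6·1)=8221/5799, b=Δ0−h0·(2M0+M1)/6=-19819/5799
seg 1: a=1, c=M1/2=8221/1933, d=(M2−M1)/(6·1)=-17909/5799, b=Δ1−h1·(2M1+M2)/6=4844/5799
seg 2: a=3, c=M2/2=-9688/1933, d=(M3−M2)/(6·2)=34489/23196, b=Δ2−h2·(2M2+M3)/6=443/5799
seg 3: a=-5, c=M3/2=15113/3866, d=(M4−M3)/(6·3)=-8933/11598, b=Δ3−h3·(2M3+M4)/6=-12346/5799
seg 4: a=3, c=M4/2=-5843/1933, d=(M5−M4)/(6·2)=5843/11598, b=Δ4−h4·(2M4+M5)/6=6151/11598
t_q=7/2 → seg 2, τ=3/2; S=3+443/5799·τ+-9688/1933·τ²+34489/23196·τ³=-194479/61856

  seg 0: a=3 b=-19819/5799 c=0 d=8221/5799
  seg 1: a=1 b=4844/5799 c=8221/1933 d=-17909/5799
  seg 2: a=3 b=443/5799 c=-9688/1933 d=34489/23196
  seg 3: a=-5 b=-12346/5799 c=15113/3866 d=-8933/11598
  seg 4: a=3 b=6151/11598 c=-5843/1933 d=5843/11598
S(7/2) = -194479/61856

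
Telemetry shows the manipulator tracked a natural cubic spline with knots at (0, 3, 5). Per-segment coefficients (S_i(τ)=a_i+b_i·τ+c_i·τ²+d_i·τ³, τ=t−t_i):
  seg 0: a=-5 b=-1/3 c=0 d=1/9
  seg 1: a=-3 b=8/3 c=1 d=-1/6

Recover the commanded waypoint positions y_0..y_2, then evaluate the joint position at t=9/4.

y_0 = S_0(0) = a_0 = -5
y_1 = S_1(0) = a_1 = -3
y_2 = S_1(2) = 5
t_q=9/4 is in segment 0 (τ=9/4); S_0(τ)=-287/64

y_0=-5 y_1=-3 y_2=5
S(9/4) = -287/64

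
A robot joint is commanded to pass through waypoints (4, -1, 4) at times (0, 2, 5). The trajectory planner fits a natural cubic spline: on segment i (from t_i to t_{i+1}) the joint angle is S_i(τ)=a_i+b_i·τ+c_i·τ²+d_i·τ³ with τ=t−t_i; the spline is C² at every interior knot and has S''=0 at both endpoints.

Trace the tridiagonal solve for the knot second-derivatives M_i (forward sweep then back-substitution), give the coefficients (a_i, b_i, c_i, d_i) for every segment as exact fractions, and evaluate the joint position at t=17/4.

  seg 0: a=4 b=-10/3 c=0 d=5/24
  seg 1: a=-1 b=-5/6 c=5/4 d=-5/36
S(17/4) = 479/256

Δ: Δ0=-5/2, Δ1=5/3
row 1: diag=10, rhs=25; c'=3/10, d'=5/2
back: M1=5/2
M: M0=0, M1=5/2, M2=0
seg 0: a=4, c=M0/2=0, d=(M1−M0)/(6·2)=5/24, b=Δ0−h0·(2M0+M1)/6=-10/3
seg 1: a=-1, c=M1/2=5/4, d=(M2−M1)/(6·3)=-5/36, b=Δ1−h1·(2M1+M2)/6=-5/6
t_q=17/4 → seg 1, τ=9/4; S=-1+-5/6·τ+5/4·τ²+-5/36·τ³=479/256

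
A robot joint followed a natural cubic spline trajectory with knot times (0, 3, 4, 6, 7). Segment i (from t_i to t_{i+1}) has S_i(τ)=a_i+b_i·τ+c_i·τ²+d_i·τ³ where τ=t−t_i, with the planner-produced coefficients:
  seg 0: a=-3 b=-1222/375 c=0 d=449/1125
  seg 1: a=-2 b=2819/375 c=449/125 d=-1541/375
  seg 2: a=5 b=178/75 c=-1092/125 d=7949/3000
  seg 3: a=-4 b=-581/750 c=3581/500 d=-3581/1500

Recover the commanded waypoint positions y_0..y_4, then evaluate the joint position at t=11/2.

y_0=-3 y_1=-2 y_2=5 y_3=-4 y_4=0
S(11/2) = -17227/8000

y_0 = S_0(0) = a_0 = -3
y_1 = S_1(0) = a_1 = -2
y_2 = S_2(0) = a_2 = 5
y_3 = S_3(0) = a_3 = -4
y_4 = S_3(1) = 0
t_q=11/2 is in segment 2 (τ=3/2); S_2(τ)=-17227/8000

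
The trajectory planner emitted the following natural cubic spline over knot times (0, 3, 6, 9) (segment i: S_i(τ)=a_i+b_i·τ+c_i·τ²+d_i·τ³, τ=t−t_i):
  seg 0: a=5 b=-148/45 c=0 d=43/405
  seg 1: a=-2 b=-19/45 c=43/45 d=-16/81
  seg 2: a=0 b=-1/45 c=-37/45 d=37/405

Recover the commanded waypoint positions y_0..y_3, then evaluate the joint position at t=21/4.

y_0 = S_0(0) = a_0 = 5
y_1 = S_1(0) = a_1 = -2
y_2 = S_2(0) = a_2 = 0
y_3 = S_2(3) = -5
t_q=21/4 is in segment 1 (τ=9/4); S_1(τ)=-29/80

y_0=5 y_1=-2 y_2=0 y_3=-5
S(21/4) = -29/80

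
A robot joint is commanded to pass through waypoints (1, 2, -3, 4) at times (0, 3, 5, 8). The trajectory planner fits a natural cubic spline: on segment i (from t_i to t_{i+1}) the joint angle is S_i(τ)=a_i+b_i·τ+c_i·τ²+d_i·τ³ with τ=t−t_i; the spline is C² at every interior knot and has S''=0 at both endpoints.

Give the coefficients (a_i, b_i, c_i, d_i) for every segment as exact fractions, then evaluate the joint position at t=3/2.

  seg 0: a=1 b=73/48 c=0 d=-19/144
  seg 1: a=2 b=-49/24 c=-19/16 d=23/48
  seg 2: a=-3 b=-25/24 c=27/16 d=-3/16
S(3/2) = 363/128

Δ: Δ0=1/3, Δ1=-5/2, Δ2=7/3
row 1: diag=10, rhs=-17; c'=1/5, d'=-17/10
row 2: denom=10−2·1/5=48/5; d'=(29−2·-17/10)/(48/5)=27/8
back: M2=27/8
back: M1=-17/10−1/5·27/8=-19/8
M: M0=0, M1=-19/8, M2=27/8, M3=0
seg 0: a=1, c=M0/2=0, d=(M1−M0)/(6·3)=-19/144, b=Δ0−h0·(2M0+M1)/6=73/48
seg 1: a=2, c=M1/2=-19/16, d=(M2−M1)/(6·2)=23/48, b=Δ1−h1·(2M1+M2)/6=-49/24
seg 2: a=-3, c=M2/2=27/16, d=(M3−M2)/(6·3)=-3/16, b=Δ2−h2·(2M2+M3)/6=-25/24
t_q=3/2 → seg 0, τ=3/2; S=1+73/48·τ+0·τ²+-19/144·τ³=363/128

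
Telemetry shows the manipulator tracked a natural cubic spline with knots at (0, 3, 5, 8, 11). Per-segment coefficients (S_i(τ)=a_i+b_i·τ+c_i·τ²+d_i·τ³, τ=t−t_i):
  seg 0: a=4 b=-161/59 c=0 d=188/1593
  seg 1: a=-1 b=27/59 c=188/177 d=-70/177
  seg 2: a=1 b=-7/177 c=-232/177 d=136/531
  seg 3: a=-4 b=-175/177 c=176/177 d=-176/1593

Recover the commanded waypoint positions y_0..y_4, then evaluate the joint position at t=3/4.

y_0 = S_0(0) = a_0 = 4
y_1 = S_1(0) = a_1 = -1
y_2 = S_2(0) = a_2 = 1
y_3 = S_3(0) = a_3 = -4
y_4 = S_3(3) = -1
t_q=3/4 is in segment 0 (τ=3/4); S_0(τ)=1891/944

y_0=4 y_1=-1 y_2=1 y_3=-4 y_4=-1
S(3/4) = 1891/944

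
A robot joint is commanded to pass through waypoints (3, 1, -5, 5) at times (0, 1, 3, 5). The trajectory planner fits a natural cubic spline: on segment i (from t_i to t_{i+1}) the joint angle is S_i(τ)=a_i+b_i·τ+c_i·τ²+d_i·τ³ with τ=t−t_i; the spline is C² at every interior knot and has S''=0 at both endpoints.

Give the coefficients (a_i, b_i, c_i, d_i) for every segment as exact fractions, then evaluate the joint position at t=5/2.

Δ: Δ0=-2, Δ1=-3, Δ2=5
row 1: diag=6, rhs=-6; c'=1/3, d'=-1
row 2: denom=8−2·1/3=22/3; d'=(48−2·-1)/(22/3)=75/11
back: M2=75/11
back: M1=-1−1/3·75/11=-36/11
M: M0=0, M1=-36/11, M2=75/11, M3=0
seg 0: a=3, c=M0/2=0, d=(M1−M0)/(6·1)=-6/11, b=Δ0−h0·(2M0+M1)/6=-16/11
seg 1: a=1, c=M1/2=-18/11, d=(M2−M1)/(6·2)=37/44, b=Δ1−h1·(2M1+M2)/6=-34/11
seg 2: a=-5, c=M2/2=75/22, d=(M3−M2)/(6·2)=-25/44, b=Δ2−h2·(2M2+M3)/6=5/11
t_q=5/2 → seg 1, τ=3/2; S=1+-34/11·τ+-18/11·τ²+37/44·τ³=-1577/352

  seg 0: a=3 b=-16/11 c=0 d=-6/11
  seg 1: a=1 b=-34/11 c=-18/11 d=37/44
  seg 2: a=-5 b=5/11 c=75/22 d=-25/44
S(5/2) = -1577/352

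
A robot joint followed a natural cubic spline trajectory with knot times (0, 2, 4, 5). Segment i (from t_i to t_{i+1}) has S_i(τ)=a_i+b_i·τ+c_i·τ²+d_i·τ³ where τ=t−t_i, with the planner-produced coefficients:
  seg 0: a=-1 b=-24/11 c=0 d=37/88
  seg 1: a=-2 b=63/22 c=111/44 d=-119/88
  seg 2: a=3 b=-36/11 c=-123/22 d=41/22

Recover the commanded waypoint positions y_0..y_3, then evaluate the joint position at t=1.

y_0 = S_0(0) = a_0 = -1
y_1 = S_1(0) = a_1 = -2
y_2 = S_2(0) = a_2 = 3
y_3 = S_2(1) = -4
t_q=1 is in segment 0 (τ=1); S_0(τ)=-243/88

y_0=-1 y_1=-2 y_2=3 y_3=-4
S(1) = -243/88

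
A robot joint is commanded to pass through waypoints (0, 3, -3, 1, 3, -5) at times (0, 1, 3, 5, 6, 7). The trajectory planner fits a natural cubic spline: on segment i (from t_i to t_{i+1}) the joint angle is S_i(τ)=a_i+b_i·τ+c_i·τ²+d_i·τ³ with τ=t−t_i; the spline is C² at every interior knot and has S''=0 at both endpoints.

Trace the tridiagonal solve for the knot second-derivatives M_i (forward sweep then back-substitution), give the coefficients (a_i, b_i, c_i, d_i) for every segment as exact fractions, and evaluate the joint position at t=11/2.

Δ: Δ0=3, Δ1=-3, Δ2=2, Δ3=2, Δ4=-8
row 1: diag=6, rhs=-36; c'=1/3, d'=-6
row 2: denom=8−2·1/3=22/3; d'=(30−2·-6)/(22/3)=63/11
row 3: denom=6−2·3/11=60/11; d'=(0−2·63/11)/(60/11)=-21/10
row 4: denom=4−1·11/60=229/60; d'=(-60−1·-21/10)/(229/60)=-3474/229
back: M4=-3474/229
back: M3=-21/10−11/60·-3474/229=156/229
back: M2=63/11−3/11·156/229=1269/229
back: M1=-6−1/3·1269/229=-1797/229
M: M0=0, M1=-1797/229, M2=1269/229, M3=156/229, M4=-3474/229, M5=0
seg 0: a=0, c=M0/2=0, d=(M1−M0)/(6·1)=-599/458, b=Δ0−h0·(2M0+M1)/6=1973/458
seg 1: a=3, c=M1/2=-1797/458, d=(M2−M1)/(6·2)=511/458, b=Δ1−h1·(2M1+M2)/6=88/229
seg 2: a=-3, c=M2/2=1269/458, d=(M3−M2)/(6·2)=-371/916, b=Δ2−h2·(2M2+M3)/6=-440/229
seg 3: a=1, c=M3/2=78/229, d=(M4−M3)/(6·1)=-605/229, b=Δ3−h3·(2M3+M4)/6=985/229
seg 4: a=3, c=M4/2=-1737/229, d=(M5−M4)/(6·1)=579/229, b=Δ4−h4·(2M4+M5)/6=-674/229
t_q=11/2 → seg 3, τ=1/2; S=1+985/229·τ+78/229·τ²+-605/229·τ³=5323/1832

  seg 0: a=0 b=1973/458 c=0 d=-599/458
  seg 1: a=3 b=88/229 c=-1797/458 d=511/458
  seg 2: a=-3 b=-440/229 c=1269/458 d=-371/916
  seg 3: a=1 b=985/229 c=78/229 d=-605/229
  seg 4: a=3 b=-674/229 c=-1737/229 d=579/229
S(11/2) = 5323/1832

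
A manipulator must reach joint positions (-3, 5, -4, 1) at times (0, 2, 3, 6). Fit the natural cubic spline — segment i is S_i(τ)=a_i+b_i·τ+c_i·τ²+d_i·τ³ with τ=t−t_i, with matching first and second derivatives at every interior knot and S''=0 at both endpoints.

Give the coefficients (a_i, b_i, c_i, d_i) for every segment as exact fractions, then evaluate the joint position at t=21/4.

Δ: Δ0=4, Δ1=-9, Δ2=5/3
row 1: diag=6, rhs=-78; c'=1/6, d'=-13
row 2: denom=8−1·1/6=47/6; d'=(64−1·-13)/(47/6)=462/47
back: M2=462/47
back: M1=-13−1/6·462/47=-688/47
M: M0=0, M1=-688/47, M2=462/47, M3=0
seg 0: a=-3, c=M0/2=0, d=(M1−M0)/(6·2)=-172/141, b=Δ0−h0·(2M0+M1)/6=1252/141
seg 1: a=5, c=M1/2=-344/47, d=(M2−M1)/(6·1)=575/141, b=Δ1−h1·(2M1+M2)/6=-812/141
seg 2: a=-4, c=M2/2=231/47, d=(M3−M2)/(6·3)=-77/141, b=Δ2−h2·(2M2+M3)/6=-1151/141
t_q=21/4 → seg 2, τ=9/4; S=-4+-1151/141·τ+231/47·τ²+-77/141·τ³=-11147/3008

  seg 0: a=-3 b=1252/141 c=0 d=-172/141
  seg 1: a=5 b=-812/141 c=-344/47 d=575/141
  seg 2: a=-4 b=-1151/141 c=231/47 d=-77/141
S(21/4) = -11147/3008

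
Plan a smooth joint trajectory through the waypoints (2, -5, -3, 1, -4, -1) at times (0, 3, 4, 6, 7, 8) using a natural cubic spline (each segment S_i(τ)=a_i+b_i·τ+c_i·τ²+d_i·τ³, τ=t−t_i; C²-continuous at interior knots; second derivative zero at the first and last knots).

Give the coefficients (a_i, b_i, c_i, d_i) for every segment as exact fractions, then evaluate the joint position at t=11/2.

Δ: Δ0=-7/3, Δ1=2, Δ2=2, Δ3=-5, Δ4=3
row 1: diag=8, rhs=26; c'=1/8, d'=13/4
row 2: denom=6−1·1/8=47/8; d'=(0−1·13/4)/(47/8)=-26/47
row 3: denom=6−2·16/47=250/47; d'=(-42−2·-26/47)/(250/47)=-961/125
row 4: denom=4−1·47/250=953/250; d'=(48−1·-961/125)/(953/250)=13922/953
back: M4=13922/953
back: M3=-961/125−47/250·13922/953=-9944/953
back: M2=-26/47−16/47·-9944/953=2858/953
back: M1=13/4−1/8·2858/953=2740/953
M: M0=0, M1=2740/953, M2=2858/953, M3=-9944/953, M4=13922/953, M5=0
seg 0: a=2, c=M0/2=0, d=(M1−M0)/(6·3)=1370/8577, b=Δ0−h0·(2M0+M1)/6=-10781/2859
seg 1: a=-5, c=M1/2=1370/953, d=(M2−M1)/(6·1)=59/2859, b=Δ1−h1·(2M1+M2)/6=1549/2859
seg 2: a=-3, c=M2/2=1429/953, d=(M3−M2)/(6·2)=-6401/5718, b=Δ2−h2·(2M2+M3)/6=9946/2859
seg 3: a=1, c=M3/2=-4972/953, d=(M4−M3)/(6·1)=11933/2859, b=Δ3−h3·(2M3+M4)/6=-11312/2859
seg 4: a=-4, c=M4/2=6961/953, d=(M5−M4)/(6·1)=-6961/2859, b=Δ4−h4·(2M4+M5)/6=-5345/2859
t_q=11/2 → seg 2, τ=3/2; S=-3+9946/2859·τ+1429/953·τ²+-6401/5718·τ³=27659/15248

  seg 0: a=2 b=-10781/2859 c=0 d=1370/8577
  seg 1: a=-5 b=1549/2859 c=1370/953 d=59/2859
  seg 2: a=-3 b=9946/2859 c=1429/953 d=-6401/5718
  seg 3: a=1 b=-11312/2859 c=-4972/953 d=11933/2859
  seg 4: a=-4 b=-5345/2859 c=6961/953 d=-6961/2859
S(11/2) = 27659/15248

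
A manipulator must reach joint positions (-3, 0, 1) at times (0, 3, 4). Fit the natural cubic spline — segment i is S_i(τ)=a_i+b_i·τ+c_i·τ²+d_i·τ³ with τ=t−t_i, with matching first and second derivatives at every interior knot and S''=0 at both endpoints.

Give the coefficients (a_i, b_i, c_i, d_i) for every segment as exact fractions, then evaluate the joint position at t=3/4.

  seg 0: a=-3 b=1 c=0 d=0
  seg 1: a=0 b=1 c=0 d=0
S(3/4) = -9/4

Δ: Δ0=1, Δ1=1
row 1: diag=8, rhs=0; c'=1/8, d'=0
back: M1=0
M: M0=0, M1=0, M2=0
seg 0: a=-3, c=M0/2=0, d=(M1−M0)/(6·3)=0, b=Δ0−h0·(2M0+M1)/6=1
seg 1: a=0, c=M1/2=0, d=(M2−M1)/(6·1)=0, b=Δ1−h1·(2M1+M2)/6=1
t_q=3/4 → seg 0, τ=3/4; S=-3+1·τ+0·τ²+0·τ³=-9/4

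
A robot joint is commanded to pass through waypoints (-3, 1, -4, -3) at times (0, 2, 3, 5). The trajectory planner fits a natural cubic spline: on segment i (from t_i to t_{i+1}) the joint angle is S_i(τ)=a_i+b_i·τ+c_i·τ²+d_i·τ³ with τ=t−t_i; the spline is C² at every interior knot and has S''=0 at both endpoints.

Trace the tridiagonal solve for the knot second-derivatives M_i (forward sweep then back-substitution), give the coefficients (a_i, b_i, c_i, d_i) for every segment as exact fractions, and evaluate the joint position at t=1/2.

  seg 0: a=-3 b=33/7 c=0 d=-19/28
  seg 1: a=1 b=-24/7 c=-57/14 d=5/2
  seg 2: a=-4 b=-57/14 c=24/7 d=-4/7
S(1/2) = -163/224

Δ: Δ0=2, Δ1=-5, Δ2=1/2
row 1: diag=6, rhs=-42; c'=1/6, d'=-7
row 2: denom=6−1·1/6=35/6; d'=(33−1·-7)/(35/6)=48/7
back: M2=48/7
back: M1=-7−1/6·48/7=-57/7
M: M0=0, M1=-57/7, M2=48/7, M3=0
seg 0: a=-3, c=M0/2=0, d=(M1−M0)/(6·2)=-19/28, b=Δ0−h0·(2M0+M1)/6=33/7
seg 1: a=1, c=M1/2=-57/14, d=(M2−M1)/(6·1)=5/2, b=Δ1−h1·(2M1+M2)/6=-24/7
seg 2: a=-4, c=M2/2=24/7, d=(M3−M2)/(6·2)=-4/7, b=Δ2−h2·(2M2+M3)/6=-57/14
t_q=1/2 → seg 0, τ=1/2; S=-3+33/7·τ+0·τ²+-19/28·τ³=-163/224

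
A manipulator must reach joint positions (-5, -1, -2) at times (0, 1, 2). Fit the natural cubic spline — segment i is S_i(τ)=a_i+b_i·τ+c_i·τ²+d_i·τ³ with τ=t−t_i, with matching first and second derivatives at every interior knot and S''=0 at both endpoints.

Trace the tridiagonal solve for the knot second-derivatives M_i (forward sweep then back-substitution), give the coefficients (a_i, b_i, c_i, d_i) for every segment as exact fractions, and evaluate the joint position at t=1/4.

  seg 0: a=-5 b=21/4 c=0 d=-5/4
  seg 1: a=-1 b=3/2 c=-15/4 d=5/4
S(1/4) = -949/256

Δ: Δ0=4, Δ1=-1
row 1: diag=4, rhs=-30; c'=1/4, d'=-15/2
back: M1=-15/2
M: M0=0, M1=-15/2, M2=0
seg 0: a=-5, c=M0/2=0, d=(M1−M0)/(6·1)=-5/4, b=Δ0−h0·(2M0+M1)/6=21/4
seg 1: a=-1, c=M1/2=-15/4, d=(M2−M1)/(6·1)=5/4, b=Δ1−h1·(2M1+M2)/6=3/2
t_q=1/4 → seg 0, τ=1/4; S=-5+21/4·τ+0·τ²+-5/4·τ³=-949/256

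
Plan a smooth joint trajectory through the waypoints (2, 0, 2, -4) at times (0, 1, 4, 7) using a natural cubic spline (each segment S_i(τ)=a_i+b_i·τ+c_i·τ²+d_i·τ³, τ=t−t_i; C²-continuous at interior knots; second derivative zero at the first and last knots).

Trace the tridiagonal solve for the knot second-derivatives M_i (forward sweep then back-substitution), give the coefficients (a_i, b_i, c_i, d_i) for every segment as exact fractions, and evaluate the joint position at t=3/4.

  seg 0: a=2 b=-214/87 c=0 d=40/87
  seg 1: a=0 b=-94/87 c=40/29 d=-208/783
  seg 2: a=2 b=2/87 c=-88/87 d=88/783
S(3/4) = 81/232

Δ: Δ0=-2, Δ1=2/3, Δ2=-2
row 1: diag=8, rhs=16; c'=3/8, d'=2
row 2: denom=12−3·3/8=87/8; d'=(-16−3·2)/(87/8)=-176/87
back: M2=-176/87
back: M1=2−3/8·-176/87=80/29
M: M0=0, M1=80/29, M2=-176/87, M3=0
seg 0: a=2, c=M0/2=0, d=(M1−M0)/(6·1)=40/87, b=Δ0−h0·(2M0+M1)/6=-214/87
seg 1: a=0, c=M1/2=40/29, d=(M2−M1)/(6·3)=-208/783, b=Δ1−h1·(2M1+M2)/6=-94/87
seg 2: a=2, c=M2/2=-88/87, d=(M3−M2)/(6·3)=88/783, b=Δ2−h2·(2M2+M3)/6=2/87
t_q=3/4 → seg 0, τ=3/4; S=2+-214/87·τ+0·τ²+40/87·τ³=81/232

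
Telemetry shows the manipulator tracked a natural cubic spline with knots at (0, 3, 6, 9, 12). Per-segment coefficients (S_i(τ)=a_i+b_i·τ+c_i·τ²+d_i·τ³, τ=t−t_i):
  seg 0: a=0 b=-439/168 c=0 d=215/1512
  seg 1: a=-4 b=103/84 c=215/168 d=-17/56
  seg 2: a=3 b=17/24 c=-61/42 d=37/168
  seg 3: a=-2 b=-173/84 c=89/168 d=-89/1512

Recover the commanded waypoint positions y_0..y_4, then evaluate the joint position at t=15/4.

y_0=0 y_1=-4 y_2=3 y_3=-2 y_4=-5
S(15/4) = -8919/3584

y_0 = S_0(0) = a_0 = 0
y_1 = S_1(0) = a_1 = -4
y_2 = S_2(0) = a_2 = 3
y_3 = S_3(0) = a_3 = -2
y_4 = S_3(3) = -5
t_q=15/4 is in segment 1 (τ=3/4); S_1(τ)=-8919/3584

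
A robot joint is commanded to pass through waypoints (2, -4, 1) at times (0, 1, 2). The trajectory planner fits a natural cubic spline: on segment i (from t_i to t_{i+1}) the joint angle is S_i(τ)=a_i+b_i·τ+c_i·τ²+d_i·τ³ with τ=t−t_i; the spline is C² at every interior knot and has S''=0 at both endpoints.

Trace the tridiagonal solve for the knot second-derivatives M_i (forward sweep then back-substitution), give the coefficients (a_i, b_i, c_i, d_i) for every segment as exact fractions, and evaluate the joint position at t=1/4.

  seg 0: a=2 b=-35/4 c=0 d=11/4
  seg 1: a=-4 b=-1/2 c=33/4 d=-11/4
S(1/4) = -37/256

Δ: Δ0=-6, Δ1=5
row 1: diag=4, rhs=66; c'=1/4, d'=33/2
back: M1=33/2
M: M0=0, M1=33/2, M2=0
seg 0: a=2, c=M0/2=0, d=(M1−M0)/(6·1)=11/4, b=Δ0−h0·(2M0+M1)/6=-35/4
seg 1: a=-4, c=M1/2=33/4, d=(M2−M1)/(6·1)=-11/4, b=Δ1−h1·(2M1+M2)/6=-1/2
t_q=1/4 → seg 0, τ=1/4; S=2+-35/4·τ+0·τ²+11/4·τ³=-37/256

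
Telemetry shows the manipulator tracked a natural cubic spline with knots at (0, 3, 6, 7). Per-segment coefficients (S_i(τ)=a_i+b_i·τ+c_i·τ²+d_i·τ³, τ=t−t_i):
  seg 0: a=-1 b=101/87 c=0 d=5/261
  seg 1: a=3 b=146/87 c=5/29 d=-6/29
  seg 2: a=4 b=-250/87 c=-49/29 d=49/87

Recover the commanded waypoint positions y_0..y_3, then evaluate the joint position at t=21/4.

y_0 = S_0(0) = a_0 = -1
y_1 = S_1(0) = a_1 = 3
y_2 = S_2(0) = a_2 = 4
y_3 = S_2(1) = 0
t_q=21/4 is in segment 1 (τ=9/4); S_1(τ)=4911/928

y_0=-1 y_1=3 y_2=4 y_3=0
S(21/4) = 4911/928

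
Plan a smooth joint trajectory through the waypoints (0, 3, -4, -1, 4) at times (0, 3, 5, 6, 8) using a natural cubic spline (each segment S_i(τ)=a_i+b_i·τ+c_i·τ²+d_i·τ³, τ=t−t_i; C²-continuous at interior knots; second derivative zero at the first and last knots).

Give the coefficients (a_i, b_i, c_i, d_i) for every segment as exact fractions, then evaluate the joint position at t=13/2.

  seg 0: a=0 b=2071/652 c=0 d=-473/1956
  seg 1: a=3 b=-1093/326 c=-1419/652 d=1371/1304
  seg 2: a=-4 b=91/163 c=1347/326 d=-551/326
  seg 3: a=-1 b=1223/326 c=-153/163 d=51/326
S(13/2) = 1723/2608

Δ: Δ0=1, Δ1=-7/2, Δ2=3, Δ3=5/2
row 1: diag=10, rhs=-27; c'=1/5, d'=-27/10
row 2: denom=6−2·1/5=28/5; d'=(39−2·-27/10)/(28/5)=111/14
row 3: denom=6−1·5/28=163/28; d'=(-3−1·111/14)/(163/28)=-306/163
back: M3=-306/163
back: M2=111/14−5/28·-306/163=1347/163
back: M1=-27/10−1/5·1347/163=-1419/326
M: M0=0, M1=-1419/326, M2=1347/163, M3=-306/163, M4=0
seg 0: a=0, c=M0/2=0, d=(M1−M0)/(6·3)=-473/1956, b=Δ0−h0·(2M0+M1)/6=2071/652
seg 1: a=3, c=M1/2=-1419/652, d=(M2−M1)/(6·2)=1371/1304, b=Δ1−h1·(2M1+M2)/6=-1093/326
seg 2: a=-4, c=M2/2=1347/326, d=(M3−M2)/(6·1)=-551/326, b=Δ2−h2·(2M2+M3)/6=91/163
seg 3: a=-1, c=M3/2=-153/163, d=(M4−M3)/(6·2)=51/326, b=Δ3−h3·(2M3+M4)/6=1223/326
t_q=13/2 → seg 3, τ=1/2; S=-1+1223/326·τ+-153/163·τ²+51/326·τ³=1723/2608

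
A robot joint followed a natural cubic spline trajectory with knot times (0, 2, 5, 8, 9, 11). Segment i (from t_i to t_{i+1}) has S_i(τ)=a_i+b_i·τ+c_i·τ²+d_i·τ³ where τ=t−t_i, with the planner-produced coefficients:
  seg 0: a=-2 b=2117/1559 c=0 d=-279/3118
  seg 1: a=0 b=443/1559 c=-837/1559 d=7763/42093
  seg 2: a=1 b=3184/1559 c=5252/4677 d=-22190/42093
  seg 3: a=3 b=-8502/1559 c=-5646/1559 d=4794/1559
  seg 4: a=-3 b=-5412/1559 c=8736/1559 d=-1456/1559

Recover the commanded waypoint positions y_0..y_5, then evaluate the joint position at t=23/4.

y_0 = S_0(0) = a_0 = -2
y_1 = S_1(0) = a_1 = 0
y_2 = S_2(0) = a_2 = 1
y_3 = S_3(0) = a_3 = 3
y_4 = S_4(0) = a_4 = -3
y_5 = S_4(2) = 5
t_q=23/4 is in segment 2 (τ=3/4); S_2(τ)=146721/49888

y_0=-2 y_1=0 y_2=1 y_3=3 y_4=-3 y_5=5
S(23/4) = 146721/49888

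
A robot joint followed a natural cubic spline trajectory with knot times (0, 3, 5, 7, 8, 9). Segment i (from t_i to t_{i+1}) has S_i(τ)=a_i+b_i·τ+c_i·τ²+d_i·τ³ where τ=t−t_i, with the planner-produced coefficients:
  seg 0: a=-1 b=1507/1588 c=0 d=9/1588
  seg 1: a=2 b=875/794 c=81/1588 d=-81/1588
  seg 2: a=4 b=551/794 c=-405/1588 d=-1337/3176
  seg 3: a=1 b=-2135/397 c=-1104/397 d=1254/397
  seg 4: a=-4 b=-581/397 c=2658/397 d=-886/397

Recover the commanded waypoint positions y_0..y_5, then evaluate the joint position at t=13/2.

y_0 = S_0(0) = a_0 = -1
y_1 = S_1(0) = a_1 = 2
y_2 = S_2(0) = a_2 = 4
y_3 = S_3(0) = a_3 = 1
y_4 = S_4(0) = a_4 = -4
y_5 = S_4(1) = -1
t_q=13/2 is in segment 2 (τ=3/2); S_2(τ)=77401/25408

y_0=-1 y_1=2 y_2=4 y_3=1 y_4=-4 y_5=-1
S(13/2) = 77401/25408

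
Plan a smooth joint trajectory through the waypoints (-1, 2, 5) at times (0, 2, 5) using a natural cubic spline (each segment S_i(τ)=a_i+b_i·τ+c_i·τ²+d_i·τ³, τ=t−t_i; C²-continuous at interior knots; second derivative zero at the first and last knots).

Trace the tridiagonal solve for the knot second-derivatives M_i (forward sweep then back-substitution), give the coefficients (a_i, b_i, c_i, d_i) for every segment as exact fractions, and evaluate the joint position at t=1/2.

Δ: Δ0=3/2, Δ1=1
row 1: diag=10, rhs=-3; c'=3/10, d'=-3/10
back: M1=-3/10
M: M0=0, M1=-3/10, M2=0
seg 0: a=-1, c=M0/2=0, d=(M1−M0)/(6·2)=-1/40, b=Δ0−h0·(2M0+M1)/6=8/5
seg 1: a=2, c=M1/2=-3/20, d=(M2−M1)/(6·3)=1/60, b=Δ1−h1·(2M1+M2)/6=13/10
t_q=1/2 → seg 0, τ=1/2; S=-1+8/5·τ+0·τ²+-1/40·τ³=-13/64

  seg 0: a=-1 b=8/5 c=0 d=-1/40
  seg 1: a=2 b=13/10 c=-3/20 d=1/60
S(1/2) = -13/64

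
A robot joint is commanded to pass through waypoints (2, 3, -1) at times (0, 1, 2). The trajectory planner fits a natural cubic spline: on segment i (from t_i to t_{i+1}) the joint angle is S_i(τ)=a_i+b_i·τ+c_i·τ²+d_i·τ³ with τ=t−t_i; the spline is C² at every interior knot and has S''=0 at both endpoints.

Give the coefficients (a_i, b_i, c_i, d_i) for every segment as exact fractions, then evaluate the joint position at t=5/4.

Δ: Δ0=1, Δ1=-4
row 1: diag=4, rhs=-30; c'=1/4, d'=-15/2
back: M1=-15/2
M: M0=0, M1=-15/2, M2=0
seg 0: a=2, c=M0/2=0, d=(M1−M0)/(6·1)=-5/4, b=Δ0−h0·(2M0+M1)/6=9/4
seg 1: a=3, c=M1/2=-15/4, d=(M2−M1)/(6·1)=5/4, b=Δ1−h1·(2M1+M2)/6=-3/2
t_q=5/4 → seg 1, τ=1/4; S=3+-3/2·τ+-15/4·τ²+5/4·τ³=617/256

  seg 0: a=2 b=9/4 c=0 d=-5/4
  seg 1: a=3 b=-3/2 c=-15/4 d=5/4
S(5/4) = 617/256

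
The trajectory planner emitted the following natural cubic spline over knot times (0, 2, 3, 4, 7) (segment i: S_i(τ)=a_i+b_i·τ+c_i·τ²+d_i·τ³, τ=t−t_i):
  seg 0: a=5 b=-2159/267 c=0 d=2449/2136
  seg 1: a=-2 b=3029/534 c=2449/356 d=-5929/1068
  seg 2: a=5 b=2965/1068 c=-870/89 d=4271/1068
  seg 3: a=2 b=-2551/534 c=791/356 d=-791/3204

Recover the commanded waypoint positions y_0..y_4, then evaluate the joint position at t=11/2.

y_0 = S_0(0) = a_0 = 5
y_1 = S_1(0) = a_1 = -2
y_2 = S_2(0) = a_2 = 5
y_3 = S_3(0) = a_3 = 2
y_4 = S_3(3) = 1
t_q=11/2 is in segment 3 (τ=3/2); S_3(τ)=-2847/2848

y_0=5 y_1=-2 y_2=5 y_3=2 y_4=1
S(11/2) = -2847/2848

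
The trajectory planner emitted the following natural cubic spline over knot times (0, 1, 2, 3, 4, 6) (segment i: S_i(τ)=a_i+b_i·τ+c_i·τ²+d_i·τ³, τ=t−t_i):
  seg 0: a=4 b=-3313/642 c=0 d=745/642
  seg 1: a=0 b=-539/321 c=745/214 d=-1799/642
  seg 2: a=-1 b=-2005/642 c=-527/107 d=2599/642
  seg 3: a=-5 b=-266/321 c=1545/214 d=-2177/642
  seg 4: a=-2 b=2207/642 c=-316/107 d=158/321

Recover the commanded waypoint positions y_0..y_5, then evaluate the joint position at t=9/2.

y_0=4 y_1=0 y_2=-1 y_3=-5 y_4=-2 y_5=-3
S(9/2) = -205/214

y_0 = S_0(0) = a_0 = 4
y_1 = S_1(0) = a_1 = 0
y_2 = S_2(0) = a_2 = -1
y_3 = S_3(0) = a_3 = -5
y_4 = S_4(0) = a_4 = -2
y_5 = S_4(2) = -3
t_q=9/2 is in segment 4 (τ=1/2); S_4(τ)=-205/214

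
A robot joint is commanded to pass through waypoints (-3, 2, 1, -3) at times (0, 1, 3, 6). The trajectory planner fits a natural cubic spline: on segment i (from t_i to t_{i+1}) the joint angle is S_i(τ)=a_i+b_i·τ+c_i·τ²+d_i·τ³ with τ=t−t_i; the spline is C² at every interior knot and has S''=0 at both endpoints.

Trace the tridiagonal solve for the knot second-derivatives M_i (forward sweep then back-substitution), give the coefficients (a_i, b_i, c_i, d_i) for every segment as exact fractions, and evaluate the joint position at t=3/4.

  seg 0: a=-3 b=125/21 c=0 d=-20/21
  seg 1: a=2 b=65/21 c=-20/7 d=89/168
  seg 2: a=1 b=-83/42 c=9/28 d=-1/28
S(3/4) = 17/16

Δ: Δ0=5, Δ1=-1/2, Δ2=-4/3
row 1: diag=6, rhs=-33; c'=1/3, d'=-11/2
row 2: denom=10−2·1/3=28/3; d'=(-5−2·-11/2)/(28/3)=9/14
back: M2=9/14
back: M1=-11/2−1/3·9/14=-40/7
M: M0=0, M1=-40/7, M2=9/14, M3=0
seg 0: a=-3, c=M0/2=0, d=(M1−M0)/(6·1)=-20/21, b=Δ0−h0·(2M0+M1)/6=125/21
seg 1: a=2, c=M1/2=-20/7, d=(M2−M1)/(6·2)=89/168, b=Δ1−h1·(2M1+M2)/6=65/21
seg 2: a=1, c=M2/2=9/28, d=(M3−M2)/(6·3)=-1/28, b=Δ2−h2·(2M2+M3)/6=-83/42
t_q=3/4 → seg 0, τ=3/4; S=-3+125/21·τ+0·τ²+-20/21·τ³=17/16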